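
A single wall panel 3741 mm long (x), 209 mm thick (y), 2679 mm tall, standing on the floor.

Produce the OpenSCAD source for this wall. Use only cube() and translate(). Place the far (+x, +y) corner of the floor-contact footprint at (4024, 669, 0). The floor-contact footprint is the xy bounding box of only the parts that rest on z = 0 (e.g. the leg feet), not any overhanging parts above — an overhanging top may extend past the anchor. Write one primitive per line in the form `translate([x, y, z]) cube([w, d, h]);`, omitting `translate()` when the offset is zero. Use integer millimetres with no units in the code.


translate([283, 460, 0]) cube([3741, 209, 2679]);


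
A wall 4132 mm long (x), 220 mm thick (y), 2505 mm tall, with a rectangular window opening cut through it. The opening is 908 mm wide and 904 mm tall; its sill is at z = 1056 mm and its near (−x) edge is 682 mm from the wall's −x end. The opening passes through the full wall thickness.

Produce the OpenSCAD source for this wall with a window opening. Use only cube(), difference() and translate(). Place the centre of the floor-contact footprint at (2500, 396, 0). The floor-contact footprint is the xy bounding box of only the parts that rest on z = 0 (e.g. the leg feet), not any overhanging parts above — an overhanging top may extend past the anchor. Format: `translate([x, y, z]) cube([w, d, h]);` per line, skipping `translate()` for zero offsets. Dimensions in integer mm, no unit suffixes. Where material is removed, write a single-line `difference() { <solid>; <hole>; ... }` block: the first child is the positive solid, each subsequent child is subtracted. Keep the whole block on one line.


difference() { translate([434, 286, 0]) cube([4132, 220, 2505]); translate([1116, 286, 1056]) cube([908, 220, 904]); }


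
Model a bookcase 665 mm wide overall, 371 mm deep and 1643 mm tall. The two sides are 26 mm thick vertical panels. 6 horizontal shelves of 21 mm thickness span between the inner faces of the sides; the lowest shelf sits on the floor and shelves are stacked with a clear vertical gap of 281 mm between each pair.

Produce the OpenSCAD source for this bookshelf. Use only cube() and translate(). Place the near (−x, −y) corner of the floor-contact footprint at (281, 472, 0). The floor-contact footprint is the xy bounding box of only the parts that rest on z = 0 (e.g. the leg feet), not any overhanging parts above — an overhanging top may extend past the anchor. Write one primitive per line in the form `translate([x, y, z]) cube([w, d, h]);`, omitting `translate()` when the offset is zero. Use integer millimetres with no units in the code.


translate([281, 472, 0]) cube([26, 371, 1643]);
translate([920, 472, 0]) cube([26, 371, 1643]);
translate([307, 472, 0]) cube([613, 371, 21]);
translate([307, 472, 302]) cube([613, 371, 21]);
translate([307, 472, 604]) cube([613, 371, 21]);
translate([307, 472, 906]) cube([613, 371, 21]);
translate([307, 472, 1208]) cube([613, 371, 21]);
translate([307, 472, 1510]) cube([613, 371, 21]);


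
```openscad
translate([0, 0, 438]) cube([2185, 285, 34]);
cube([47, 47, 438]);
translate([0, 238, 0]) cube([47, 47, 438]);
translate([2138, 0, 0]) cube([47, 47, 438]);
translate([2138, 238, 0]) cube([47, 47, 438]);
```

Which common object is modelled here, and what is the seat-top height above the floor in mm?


A bench. The seat-top height is 472 mm.

A long slab on four corner posts — a bench. The slab sits at z = 438 with thickness 34, so the top is 438 + 34 = 472 mm.


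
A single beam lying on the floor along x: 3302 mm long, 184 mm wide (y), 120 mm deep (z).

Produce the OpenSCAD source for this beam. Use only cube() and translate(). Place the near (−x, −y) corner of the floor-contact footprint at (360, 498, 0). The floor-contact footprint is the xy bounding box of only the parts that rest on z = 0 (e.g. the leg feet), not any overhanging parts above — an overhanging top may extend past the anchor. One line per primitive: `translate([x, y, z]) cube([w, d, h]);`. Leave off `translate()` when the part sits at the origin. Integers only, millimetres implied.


translate([360, 498, 0]) cube([3302, 184, 120]);


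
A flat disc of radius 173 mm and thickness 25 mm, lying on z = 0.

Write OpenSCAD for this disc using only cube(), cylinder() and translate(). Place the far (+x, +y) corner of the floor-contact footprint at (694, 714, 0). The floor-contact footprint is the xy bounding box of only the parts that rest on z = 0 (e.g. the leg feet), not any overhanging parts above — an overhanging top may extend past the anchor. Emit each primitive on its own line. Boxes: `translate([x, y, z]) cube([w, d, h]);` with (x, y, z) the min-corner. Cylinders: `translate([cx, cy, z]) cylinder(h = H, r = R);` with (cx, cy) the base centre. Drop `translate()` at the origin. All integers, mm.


translate([521, 541, 0]) cylinder(h = 25, r = 173);


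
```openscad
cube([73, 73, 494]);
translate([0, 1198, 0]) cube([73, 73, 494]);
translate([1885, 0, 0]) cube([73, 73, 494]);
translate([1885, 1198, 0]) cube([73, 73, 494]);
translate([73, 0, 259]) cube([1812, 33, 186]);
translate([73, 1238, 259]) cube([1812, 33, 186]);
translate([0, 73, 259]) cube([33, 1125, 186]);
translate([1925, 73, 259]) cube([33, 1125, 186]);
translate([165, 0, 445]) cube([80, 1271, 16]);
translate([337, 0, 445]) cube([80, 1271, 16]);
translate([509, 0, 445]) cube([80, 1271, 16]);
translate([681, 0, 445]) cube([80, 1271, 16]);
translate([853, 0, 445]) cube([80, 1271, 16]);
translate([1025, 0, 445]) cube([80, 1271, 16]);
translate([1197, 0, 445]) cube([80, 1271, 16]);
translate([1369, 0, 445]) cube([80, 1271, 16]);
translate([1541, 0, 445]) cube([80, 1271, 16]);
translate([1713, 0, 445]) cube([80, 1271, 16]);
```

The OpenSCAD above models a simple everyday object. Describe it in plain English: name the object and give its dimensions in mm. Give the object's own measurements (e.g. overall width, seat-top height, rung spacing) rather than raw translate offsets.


A bed frame 1958 mm long (x) by 1271 mm wide (y). Four 73×73 mm corner posts, 494 mm tall, at the corners of the footprint. Four rails of 33 mm thickness and 186 mm height run between adjacent posts with their undersides at z = 259 mm, their outer faces flush with the outside of the frame (the two x-running rails run between the posts' inner faces; the two y-running rails run between the posts' inner faces). 10 slats, each 80 mm wide (x) and 16 mm thick, lie across the top of the two x-running rails, running the full 1271 mm width of the frame in y; along x they sit between the end posts with a 92 mm gap after the −x posts and between neighbouring slats and before the +x posts.


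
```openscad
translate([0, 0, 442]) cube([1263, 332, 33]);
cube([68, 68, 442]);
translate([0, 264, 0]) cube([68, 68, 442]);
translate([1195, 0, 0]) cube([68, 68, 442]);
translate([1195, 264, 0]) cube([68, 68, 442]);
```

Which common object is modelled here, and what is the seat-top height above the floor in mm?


A bench. The seat-top height is 475 mm.

A long slab on four corner posts — a bench. The slab sits at z = 442 with thickness 33, so the top is 442 + 33 = 475 mm.


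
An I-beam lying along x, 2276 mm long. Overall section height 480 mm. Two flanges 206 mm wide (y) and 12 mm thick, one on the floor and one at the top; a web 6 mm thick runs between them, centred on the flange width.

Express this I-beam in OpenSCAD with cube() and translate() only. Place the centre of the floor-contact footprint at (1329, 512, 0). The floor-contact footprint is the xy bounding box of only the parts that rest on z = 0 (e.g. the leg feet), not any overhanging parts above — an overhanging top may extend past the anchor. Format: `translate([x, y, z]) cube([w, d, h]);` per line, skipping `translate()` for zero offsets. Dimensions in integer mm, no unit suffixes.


translate([191, 409, 0]) cube([2276, 206, 12]);
translate([191, 509, 12]) cube([2276, 6, 456]);
translate([191, 409, 468]) cube([2276, 206, 12]);


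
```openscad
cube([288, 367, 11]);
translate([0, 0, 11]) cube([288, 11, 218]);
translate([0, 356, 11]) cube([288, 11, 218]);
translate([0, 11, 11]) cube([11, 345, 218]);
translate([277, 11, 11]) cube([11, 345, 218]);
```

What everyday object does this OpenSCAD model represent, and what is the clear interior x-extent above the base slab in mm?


An open box. The internal width is 266 mm.

A 288×367 base slab with four walls standing on it — an open box. The base is 288 mm wide and the walls are 11 mm thick, so the internal width is 288 − 2 × 11 = 266 mm.


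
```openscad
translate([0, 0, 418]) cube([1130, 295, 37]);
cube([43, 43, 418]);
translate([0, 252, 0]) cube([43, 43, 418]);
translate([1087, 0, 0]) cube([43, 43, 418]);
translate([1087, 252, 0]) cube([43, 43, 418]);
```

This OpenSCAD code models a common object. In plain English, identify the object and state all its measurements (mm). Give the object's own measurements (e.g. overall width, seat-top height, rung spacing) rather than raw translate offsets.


A long wooden bench with a 1130 mm (x) × 295 mm (y) seat, 37 mm thick, its top surface 455 mm above the floor. Four 43 mm square legs at the seat corners, flush with the edges, run from z = 0 to the seat underside.


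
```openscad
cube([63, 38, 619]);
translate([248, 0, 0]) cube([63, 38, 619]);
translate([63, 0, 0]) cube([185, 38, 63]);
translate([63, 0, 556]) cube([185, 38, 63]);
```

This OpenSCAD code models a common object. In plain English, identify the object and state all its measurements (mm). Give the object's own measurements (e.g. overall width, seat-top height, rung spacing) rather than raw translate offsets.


A rectangular picture frame lying in the x–z plane (depth along y). The opening is 185 mm wide (x) by 493 mm tall (z), surrounded by a border 63 mm wide on all four sides. The frame is 38 mm deep and is made of two full-height vertical stiles with two horizontal rails fitted between them.


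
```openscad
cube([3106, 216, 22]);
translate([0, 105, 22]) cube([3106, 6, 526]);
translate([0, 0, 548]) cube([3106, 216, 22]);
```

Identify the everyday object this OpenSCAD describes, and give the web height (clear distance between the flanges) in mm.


An I-beam. The web height is 526 mm.

Two wide flanges with a thin centred web — an I-beam. Overall 570 mm minus two 22 mm flanges gives a web of 570 − 2·22 = 526 mm.


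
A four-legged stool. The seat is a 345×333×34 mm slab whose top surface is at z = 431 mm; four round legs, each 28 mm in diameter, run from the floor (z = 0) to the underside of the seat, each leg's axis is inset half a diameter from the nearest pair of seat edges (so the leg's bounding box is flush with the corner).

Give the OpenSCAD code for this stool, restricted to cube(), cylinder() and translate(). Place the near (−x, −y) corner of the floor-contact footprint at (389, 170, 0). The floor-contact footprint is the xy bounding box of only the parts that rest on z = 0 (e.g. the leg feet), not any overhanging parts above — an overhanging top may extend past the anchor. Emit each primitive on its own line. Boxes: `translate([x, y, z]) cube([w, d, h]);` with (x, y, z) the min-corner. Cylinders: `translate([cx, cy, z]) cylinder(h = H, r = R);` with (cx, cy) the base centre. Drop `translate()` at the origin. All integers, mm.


translate([389, 170, 397]) cube([345, 333, 34]);
translate([403, 184, 0]) cylinder(h = 397, r = 14);
translate([720, 184, 0]) cylinder(h = 397, r = 14);
translate([403, 489, 0]) cylinder(h = 397, r = 14);
translate([720, 489, 0]) cylinder(h = 397, r = 14);


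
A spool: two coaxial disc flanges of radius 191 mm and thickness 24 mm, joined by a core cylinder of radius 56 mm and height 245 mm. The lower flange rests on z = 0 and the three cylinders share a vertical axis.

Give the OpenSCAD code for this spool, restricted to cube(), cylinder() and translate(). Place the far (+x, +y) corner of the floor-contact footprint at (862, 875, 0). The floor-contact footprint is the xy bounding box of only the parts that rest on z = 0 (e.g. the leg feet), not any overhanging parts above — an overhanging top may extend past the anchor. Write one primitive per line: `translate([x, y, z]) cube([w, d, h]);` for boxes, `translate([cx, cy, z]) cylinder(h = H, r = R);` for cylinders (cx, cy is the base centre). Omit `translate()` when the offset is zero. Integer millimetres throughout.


translate([671, 684, 0]) cylinder(h = 24, r = 191);
translate([671, 684, 24]) cylinder(h = 245, r = 56);
translate([671, 684, 269]) cylinder(h = 24, r = 191);


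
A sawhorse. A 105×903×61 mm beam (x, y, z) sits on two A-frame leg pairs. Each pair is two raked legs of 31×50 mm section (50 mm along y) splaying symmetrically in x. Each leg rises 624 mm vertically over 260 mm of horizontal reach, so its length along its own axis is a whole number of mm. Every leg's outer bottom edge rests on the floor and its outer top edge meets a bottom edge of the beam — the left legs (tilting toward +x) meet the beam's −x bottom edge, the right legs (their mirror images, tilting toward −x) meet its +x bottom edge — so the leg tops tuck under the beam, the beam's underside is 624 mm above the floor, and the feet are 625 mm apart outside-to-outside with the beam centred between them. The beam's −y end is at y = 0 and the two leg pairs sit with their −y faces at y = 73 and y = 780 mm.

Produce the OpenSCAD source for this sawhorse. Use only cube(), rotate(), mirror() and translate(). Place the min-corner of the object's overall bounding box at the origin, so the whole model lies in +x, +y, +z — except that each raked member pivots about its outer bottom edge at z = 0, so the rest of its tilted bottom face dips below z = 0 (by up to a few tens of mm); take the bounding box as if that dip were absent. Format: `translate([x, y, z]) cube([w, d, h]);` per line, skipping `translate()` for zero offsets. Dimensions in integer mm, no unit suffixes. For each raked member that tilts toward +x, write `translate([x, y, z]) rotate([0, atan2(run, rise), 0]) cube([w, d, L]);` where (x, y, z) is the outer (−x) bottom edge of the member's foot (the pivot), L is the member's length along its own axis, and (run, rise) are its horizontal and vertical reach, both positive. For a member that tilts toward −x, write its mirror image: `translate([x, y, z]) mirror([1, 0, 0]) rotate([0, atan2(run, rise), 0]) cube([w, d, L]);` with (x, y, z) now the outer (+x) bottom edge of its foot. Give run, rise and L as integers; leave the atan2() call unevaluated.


translate([260, 0, 624]) cube([105, 903, 61]);
translate([0, 73, 0]) rotate([0, atan2(260, 624), 0]) cube([31, 50, 676]);
translate([625, 73, 0]) mirror([1, 0, 0]) rotate([0, atan2(260, 624), 0]) cube([31, 50, 676]);
translate([0, 780, 0]) rotate([0, atan2(260, 624), 0]) cube([31, 50, 676]);
translate([625, 780, 0]) mirror([1, 0, 0]) rotate([0, atan2(260, 624), 0]) cube([31, 50, 676]);


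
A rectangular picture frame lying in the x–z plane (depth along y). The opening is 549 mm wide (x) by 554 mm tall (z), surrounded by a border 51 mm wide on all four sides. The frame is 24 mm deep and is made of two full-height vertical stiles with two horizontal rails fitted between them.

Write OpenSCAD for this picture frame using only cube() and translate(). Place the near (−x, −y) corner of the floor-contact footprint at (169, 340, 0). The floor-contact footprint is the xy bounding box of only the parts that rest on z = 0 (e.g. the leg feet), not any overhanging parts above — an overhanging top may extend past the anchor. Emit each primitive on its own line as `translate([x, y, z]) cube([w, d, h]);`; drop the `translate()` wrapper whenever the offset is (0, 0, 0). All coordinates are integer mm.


translate([169, 340, 0]) cube([51, 24, 656]);
translate([769, 340, 0]) cube([51, 24, 656]);
translate([220, 340, 0]) cube([549, 24, 51]);
translate([220, 340, 605]) cube([549, 24, 51]);


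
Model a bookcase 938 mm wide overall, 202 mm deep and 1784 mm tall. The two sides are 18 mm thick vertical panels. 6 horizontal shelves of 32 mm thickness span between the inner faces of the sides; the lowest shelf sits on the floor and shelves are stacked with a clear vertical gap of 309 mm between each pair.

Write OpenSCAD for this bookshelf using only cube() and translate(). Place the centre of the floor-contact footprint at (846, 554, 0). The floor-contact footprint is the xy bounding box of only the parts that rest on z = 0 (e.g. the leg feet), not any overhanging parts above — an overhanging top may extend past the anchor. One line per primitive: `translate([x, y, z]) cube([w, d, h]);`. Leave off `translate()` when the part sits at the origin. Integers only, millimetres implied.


translate([377, 453, 0]) cube([18, 202, 1784]);
translate([1297, 453, 0]) cube([18, 202, 1784]);
translate([395, 453, 0]) cube([902, 202, 32]);
translate([395, 453, 341]) cube([902, 202, 32]);
translate([395, 453, 682]) cube([902, 202, 32]);
translate([395, 453, 1023]) cube([902, 202, 32]);
translate([395, 453, 1364]) cube([902, 202, 32]);
translate([395, 453, 1705]) cube([902, 202, 32]);


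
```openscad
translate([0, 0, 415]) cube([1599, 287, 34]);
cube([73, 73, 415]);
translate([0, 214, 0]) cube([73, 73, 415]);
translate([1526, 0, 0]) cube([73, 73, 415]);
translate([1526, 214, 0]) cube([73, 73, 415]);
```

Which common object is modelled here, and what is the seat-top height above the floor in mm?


A bench. The seat-top height is 449 mm.

A long slab on four corner posts — a bench. The slab sits at z = 415 with thickness 34, so the top is 415 + 34 = 449 mm.


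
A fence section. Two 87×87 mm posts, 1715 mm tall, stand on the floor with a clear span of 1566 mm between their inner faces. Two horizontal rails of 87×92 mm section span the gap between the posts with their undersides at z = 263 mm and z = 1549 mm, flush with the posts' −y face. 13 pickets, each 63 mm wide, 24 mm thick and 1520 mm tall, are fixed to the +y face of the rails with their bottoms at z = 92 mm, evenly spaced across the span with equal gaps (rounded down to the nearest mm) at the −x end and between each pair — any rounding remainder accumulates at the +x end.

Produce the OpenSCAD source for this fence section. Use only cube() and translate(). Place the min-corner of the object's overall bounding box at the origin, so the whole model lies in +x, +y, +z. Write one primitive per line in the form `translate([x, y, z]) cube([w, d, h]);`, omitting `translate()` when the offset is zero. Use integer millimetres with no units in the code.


cube([87, 87, 1715]);
translate([1653, 0, 0]) cube([87, 87, 1715]);
translate([87, 0, 263]) cube([1566, 87, 92]);
translate([87, 0, 1549]) cube([1566, 87, 92]);
translate([140, 87, 92]) cube([63, 24, 1520]);
translate([256, 87, 92]) cube([63, 24, 1520]);
translate([372, 87, 92]) cube([63, 24, 1520]);
translate([488, 87, 92]) cube([63, 24, 1520]);
translate([604, 87, 92]) cube([63, 24, 1520]);
translate([720, 87, 92]) cube([63, 24, 1520]);
translate([836, 87, 92]) cube([63, 24, 1520]);
translate([952, 87, 92]) cube([63, 24, 1520]);
translate([1068, 87, 92]) cube([63, 24, 1520]);
translate([1184, 87, 92]) cube([63, 24, 1520]);
translate([1300, 87, 92]) cube([63, 24, 1520]);
translate([1416, 87, 92]) cube([63, 24, 1520]);
translate([1532, 87, 92]) cube([63, 24, 1520]);


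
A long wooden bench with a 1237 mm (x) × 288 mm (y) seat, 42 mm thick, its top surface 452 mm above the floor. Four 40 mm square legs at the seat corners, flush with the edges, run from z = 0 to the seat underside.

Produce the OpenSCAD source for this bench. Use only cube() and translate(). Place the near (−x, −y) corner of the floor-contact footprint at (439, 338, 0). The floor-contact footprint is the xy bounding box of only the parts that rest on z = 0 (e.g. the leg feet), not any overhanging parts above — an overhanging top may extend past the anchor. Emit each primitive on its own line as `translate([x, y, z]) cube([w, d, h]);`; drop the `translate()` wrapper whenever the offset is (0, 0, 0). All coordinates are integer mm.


translate([439, 338, 410]) cube([1237, 288, 42]);
translate([439, 338, 0]) cube([40, 40, 410]);
translate([439, 586, 0]) cube([40, 40, 410]);
translate([1636, 338, 0]) cube([40, 40, 410]);
translate([1636, 586, 0]) cube([40, 40, 410]);


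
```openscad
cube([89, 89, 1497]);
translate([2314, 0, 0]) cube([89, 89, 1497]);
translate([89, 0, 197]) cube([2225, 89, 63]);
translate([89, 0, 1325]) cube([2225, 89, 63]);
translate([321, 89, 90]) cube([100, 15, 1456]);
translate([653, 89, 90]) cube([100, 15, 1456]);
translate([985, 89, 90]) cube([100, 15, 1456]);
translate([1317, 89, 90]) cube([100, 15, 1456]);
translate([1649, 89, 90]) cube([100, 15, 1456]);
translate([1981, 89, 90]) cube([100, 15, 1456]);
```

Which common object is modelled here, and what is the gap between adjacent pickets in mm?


A fence section. The picket gap is 232 mm.

Two posts, two rails, 6 pickets — a fence section. Span 2225 mm holds 6 pickets of 100 mm with 7 equal gaps: ⌊(2225 − 6·100) / 7⌋ = 232 mm.


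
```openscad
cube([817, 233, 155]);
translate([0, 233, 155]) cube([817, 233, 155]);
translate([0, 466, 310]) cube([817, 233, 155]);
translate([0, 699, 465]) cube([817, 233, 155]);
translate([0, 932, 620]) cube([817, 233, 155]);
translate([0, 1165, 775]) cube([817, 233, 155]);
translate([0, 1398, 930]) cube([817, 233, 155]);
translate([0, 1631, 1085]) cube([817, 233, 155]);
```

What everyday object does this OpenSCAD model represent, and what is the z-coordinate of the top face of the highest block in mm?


A staircase. The total rise is 1240 mm.

8 identical blocks, each offset up and back from the previous — a staircase. Each step is 155 mm tall and there are 8 of them, so the total rise is 8 × 155 = 1240 mm.


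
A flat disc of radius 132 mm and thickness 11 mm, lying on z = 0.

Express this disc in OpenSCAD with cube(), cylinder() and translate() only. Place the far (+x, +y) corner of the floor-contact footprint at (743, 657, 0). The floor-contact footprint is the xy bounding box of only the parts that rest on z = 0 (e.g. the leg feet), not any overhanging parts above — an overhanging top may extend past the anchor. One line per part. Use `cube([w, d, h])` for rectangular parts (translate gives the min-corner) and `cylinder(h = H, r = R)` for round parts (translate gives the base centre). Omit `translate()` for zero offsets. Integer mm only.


translate([611, 525, 0]) cylinder(h = 11, r = 132);


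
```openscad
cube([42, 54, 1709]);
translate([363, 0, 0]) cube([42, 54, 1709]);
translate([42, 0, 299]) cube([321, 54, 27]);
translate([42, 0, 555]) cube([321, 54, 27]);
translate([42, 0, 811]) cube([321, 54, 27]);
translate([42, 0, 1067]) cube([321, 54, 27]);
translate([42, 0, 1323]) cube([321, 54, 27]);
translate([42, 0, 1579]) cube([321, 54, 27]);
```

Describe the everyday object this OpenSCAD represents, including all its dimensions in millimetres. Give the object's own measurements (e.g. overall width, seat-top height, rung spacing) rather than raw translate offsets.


A straight ladder. Two 42×54 mm vertical rails, 1709 mm tall, stand 405 mm apart (outside-to-outside) with their front faces coplanar on the −y side. 6 rungs, each 54 mm deep and 27 mm tall, span between the inner faces of the rails, front faces flush with the rails. The lowest rung's underside is at z = 299 mm and rungs are spaced 256 mm apart (underside to underside).


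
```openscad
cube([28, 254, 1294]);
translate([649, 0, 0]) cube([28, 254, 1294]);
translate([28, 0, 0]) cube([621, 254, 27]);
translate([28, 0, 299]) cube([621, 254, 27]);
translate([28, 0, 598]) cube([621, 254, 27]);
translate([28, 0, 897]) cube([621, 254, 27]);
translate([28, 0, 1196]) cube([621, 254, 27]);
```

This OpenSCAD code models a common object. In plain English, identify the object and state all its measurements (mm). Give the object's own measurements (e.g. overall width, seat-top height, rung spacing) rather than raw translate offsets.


An open bookshelf. Two side panels, each 28 mm thick, 254 mm deep and 1294 mm tall, stand 677 mm apart (outside-to-outside). Between them sit 5 shelves, each 27 mm thick and 254 mm deep, spanning the full gap between the sides. The bottom shelf rests on the floor (its underside at z = 0) and the clear gap between one shelf's top and the next shelf's underside is 272 mm.


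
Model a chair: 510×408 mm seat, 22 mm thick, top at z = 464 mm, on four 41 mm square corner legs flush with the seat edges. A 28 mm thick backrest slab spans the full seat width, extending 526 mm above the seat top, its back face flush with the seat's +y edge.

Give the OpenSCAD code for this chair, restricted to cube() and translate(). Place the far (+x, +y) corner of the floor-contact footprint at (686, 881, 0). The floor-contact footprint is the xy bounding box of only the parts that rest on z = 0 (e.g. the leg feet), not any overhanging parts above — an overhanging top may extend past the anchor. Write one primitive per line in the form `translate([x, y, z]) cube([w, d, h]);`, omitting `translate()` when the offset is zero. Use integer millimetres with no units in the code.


translate([176, 473, 442]) cube([510, 408, 22]);
translate([176, 473, 0]) cube([41, 41, 442]);
translate([645, 473, 0]) cube([41, 41, 442]);
translate([176, 840, 0]) cube([41, 41, 442]);
translate([645, 840, 0]) cube([41, 41, 442]);
translate([176, 853, 464]) cube([510, 28, 526]);


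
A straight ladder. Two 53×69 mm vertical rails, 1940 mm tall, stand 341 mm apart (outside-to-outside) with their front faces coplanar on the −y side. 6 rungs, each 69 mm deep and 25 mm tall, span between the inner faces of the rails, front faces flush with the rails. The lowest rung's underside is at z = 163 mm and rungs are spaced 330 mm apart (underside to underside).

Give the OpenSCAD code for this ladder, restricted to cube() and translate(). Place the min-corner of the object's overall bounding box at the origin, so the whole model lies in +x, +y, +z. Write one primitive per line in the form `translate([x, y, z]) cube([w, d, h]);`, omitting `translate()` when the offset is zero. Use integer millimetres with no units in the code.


// rung span = 341 - 2*53 = 235
// rung[k] z = 163 + k*330
cube([53, 69, 1940]);
translate([288, 0, 0]) cube([53, 69, 1940]);
translate([53, 0, 163]) cube([235, 69, 25]);
translate([53, 0, 493]) cube([235, 69, 25]);
translate([53, 0, 823]) cube([235, 69, 25]);
translate([53, 0, 1153]) cube([235, 69, 25]);
translate([53, 0, 1483]) cube([235, 69, 25]);
translate([53, 0, 1813]) cube([235, 69, 25]);


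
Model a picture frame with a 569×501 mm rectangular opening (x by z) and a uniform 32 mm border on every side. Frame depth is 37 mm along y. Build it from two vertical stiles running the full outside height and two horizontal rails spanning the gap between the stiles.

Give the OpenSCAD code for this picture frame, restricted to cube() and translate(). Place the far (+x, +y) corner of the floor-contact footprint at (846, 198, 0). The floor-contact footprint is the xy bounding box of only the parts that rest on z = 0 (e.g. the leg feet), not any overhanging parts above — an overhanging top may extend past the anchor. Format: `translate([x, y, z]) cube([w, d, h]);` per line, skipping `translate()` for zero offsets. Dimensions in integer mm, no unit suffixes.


translate([213, 161, 0]) cube([32, 37, 565]);
translate([814, 161, 0]) cube([32, 37, 565]);
translate([245, 161, 0]) cube([569, 37, 32]);
translate([245, 161, 533]) cube([569, 37, 32]);


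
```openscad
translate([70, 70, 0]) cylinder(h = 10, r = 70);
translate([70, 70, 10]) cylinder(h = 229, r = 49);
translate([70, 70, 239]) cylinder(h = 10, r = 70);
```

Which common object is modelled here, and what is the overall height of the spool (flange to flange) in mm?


A spool. The overall height is 249 mm.

Three coaxial cylinders, large–small–large — a spool. Two 10 mm flanges and a 229 mm core give 10 + 229 + 10 = 249 mm.


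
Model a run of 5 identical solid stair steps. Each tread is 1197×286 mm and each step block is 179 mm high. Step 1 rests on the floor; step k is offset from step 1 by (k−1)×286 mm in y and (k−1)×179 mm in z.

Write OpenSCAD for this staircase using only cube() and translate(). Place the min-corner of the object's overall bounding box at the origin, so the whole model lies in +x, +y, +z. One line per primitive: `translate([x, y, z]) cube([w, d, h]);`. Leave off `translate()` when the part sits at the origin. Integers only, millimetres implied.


cube([1197, 286, 179]);
translate([0, 286, 179]) cube([1197, 286, 179]);
translate([0, 572, 358]) cube([1197, 286, 179]);
translate([0, 858, 537]) cube([1197, 286, 179]);
translate([0, 1144, 716]) cube([1197, 286, 179]);


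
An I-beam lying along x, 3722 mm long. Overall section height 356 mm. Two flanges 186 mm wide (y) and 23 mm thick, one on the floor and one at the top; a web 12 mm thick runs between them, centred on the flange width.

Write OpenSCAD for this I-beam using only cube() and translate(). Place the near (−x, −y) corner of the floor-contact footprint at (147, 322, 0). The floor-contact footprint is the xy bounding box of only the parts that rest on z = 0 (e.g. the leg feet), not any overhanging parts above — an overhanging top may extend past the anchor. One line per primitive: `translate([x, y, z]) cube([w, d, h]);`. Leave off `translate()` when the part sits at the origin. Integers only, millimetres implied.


translate([147, 322, 0]) cube([3722, 186, 23]);
translate([147, 409, 23]) cube([3722, 12, 310]);
translate([147, 322, 333]) cube([3722, 186, 23]);


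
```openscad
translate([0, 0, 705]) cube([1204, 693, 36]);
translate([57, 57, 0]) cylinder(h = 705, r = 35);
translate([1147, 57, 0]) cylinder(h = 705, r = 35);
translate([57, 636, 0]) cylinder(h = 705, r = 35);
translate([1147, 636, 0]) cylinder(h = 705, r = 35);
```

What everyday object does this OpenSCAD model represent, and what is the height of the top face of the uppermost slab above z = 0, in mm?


A table. The table height is 741 mm.

A 1204×693×36 slab sits at z = 705 on four Ø70 mm round legs — a table. The top surface is at 705 + 36 = 741 mm.


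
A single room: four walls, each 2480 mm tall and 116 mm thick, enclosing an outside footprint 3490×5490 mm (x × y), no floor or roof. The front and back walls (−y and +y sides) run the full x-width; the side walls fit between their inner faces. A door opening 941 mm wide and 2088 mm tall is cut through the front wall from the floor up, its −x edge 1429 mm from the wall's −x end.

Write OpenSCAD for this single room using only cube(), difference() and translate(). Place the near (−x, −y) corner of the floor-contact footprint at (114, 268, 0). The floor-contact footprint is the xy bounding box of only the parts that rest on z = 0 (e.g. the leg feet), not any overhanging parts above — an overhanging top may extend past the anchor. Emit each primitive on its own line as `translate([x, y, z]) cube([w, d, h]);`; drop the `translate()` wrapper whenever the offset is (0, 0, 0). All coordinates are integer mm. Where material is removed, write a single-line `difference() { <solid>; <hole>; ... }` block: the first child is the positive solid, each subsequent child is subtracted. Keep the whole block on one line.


difference() { translate([114, 268, 0]) cube([3490, 116, 2480]); translate([1543, 268, 0]) cube([941, 116, 2088]); }
translate([114, 5642, 0]) cube([3490, 116, 2480]);
translate([114, 384, 0]) cube([116, 5258, 2480]);
translate([3488, 384, 0]) cube([116, 5258, 2480]);


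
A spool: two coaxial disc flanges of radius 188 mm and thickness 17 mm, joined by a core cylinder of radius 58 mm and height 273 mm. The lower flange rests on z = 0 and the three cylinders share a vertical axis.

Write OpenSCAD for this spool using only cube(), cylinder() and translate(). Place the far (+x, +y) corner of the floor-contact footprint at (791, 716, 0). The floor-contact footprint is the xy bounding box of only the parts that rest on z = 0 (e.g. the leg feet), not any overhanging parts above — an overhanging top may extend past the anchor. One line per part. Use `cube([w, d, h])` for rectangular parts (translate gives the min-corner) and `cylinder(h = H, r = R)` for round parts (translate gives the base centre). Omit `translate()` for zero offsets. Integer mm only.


translate([603, 528, 0]) cylinder(h = 17, r = 188);
translate([603, 528, 17]) cylinder(h = 273, r = 58);
translate([603, 528, 290]) cylinder(h = 17, r = 188);


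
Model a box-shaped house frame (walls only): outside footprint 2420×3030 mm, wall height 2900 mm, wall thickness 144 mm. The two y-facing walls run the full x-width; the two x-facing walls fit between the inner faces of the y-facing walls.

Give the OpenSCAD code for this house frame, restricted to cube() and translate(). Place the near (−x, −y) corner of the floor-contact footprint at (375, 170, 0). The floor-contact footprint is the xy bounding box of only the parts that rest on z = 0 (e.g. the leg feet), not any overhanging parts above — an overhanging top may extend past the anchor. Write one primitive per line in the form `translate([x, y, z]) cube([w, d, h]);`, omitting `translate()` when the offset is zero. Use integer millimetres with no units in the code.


translate([375, 170, 0]) cube([2420, 144, 2900]);
translate([375, 3056, 0]) cube([2420, 144, 2900]);
translate([375, 314, 0]) cube([144, 2742, 2900]);
translate([2651, 314, 0]) cube([144, 2742, 2900]);


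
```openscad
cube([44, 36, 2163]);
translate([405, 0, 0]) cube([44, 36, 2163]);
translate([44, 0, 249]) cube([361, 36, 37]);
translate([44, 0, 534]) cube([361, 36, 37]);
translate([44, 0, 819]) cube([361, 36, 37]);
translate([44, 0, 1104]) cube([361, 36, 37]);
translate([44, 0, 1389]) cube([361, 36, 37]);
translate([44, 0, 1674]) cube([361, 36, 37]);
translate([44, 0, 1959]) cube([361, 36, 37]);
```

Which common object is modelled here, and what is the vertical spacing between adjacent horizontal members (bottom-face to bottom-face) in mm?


A ladder. The rung spacing is 285 mm.

Two tall 44×36 posts with 7 short bars between them — a ladder. Adjacent rungs sit at z = 249 and z = 534, so the spacing is 534 − 249 = 285 mm.


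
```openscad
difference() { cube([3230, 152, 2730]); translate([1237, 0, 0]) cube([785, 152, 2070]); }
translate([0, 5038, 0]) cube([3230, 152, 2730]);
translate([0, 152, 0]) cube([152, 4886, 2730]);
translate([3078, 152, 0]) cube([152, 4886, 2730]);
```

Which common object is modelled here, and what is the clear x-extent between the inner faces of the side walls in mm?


A single room. The interior width is 2926 mm.

Four walls enclosing a rectangle with a door in the front wall — a room. Outside width 3230 minus two 152 mm walls gives 2926 mm.


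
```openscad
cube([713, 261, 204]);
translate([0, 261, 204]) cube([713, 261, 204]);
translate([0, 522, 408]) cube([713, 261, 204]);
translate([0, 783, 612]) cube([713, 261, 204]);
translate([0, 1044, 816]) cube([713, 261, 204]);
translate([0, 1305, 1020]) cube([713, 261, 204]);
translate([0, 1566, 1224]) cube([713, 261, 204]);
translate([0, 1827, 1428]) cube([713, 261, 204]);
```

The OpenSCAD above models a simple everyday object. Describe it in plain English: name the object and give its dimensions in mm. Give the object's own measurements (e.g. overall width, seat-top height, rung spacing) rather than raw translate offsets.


A straight staircase of 8 solid steps. Each step is 713 mm wide (x), 261 mm deep (y, the going) and 204 mm tall (the rise). The first step rests on the floor; each subsequent step sits one going further in +y and one rise higher in +z, directly behind and above the previous step with no overlap.


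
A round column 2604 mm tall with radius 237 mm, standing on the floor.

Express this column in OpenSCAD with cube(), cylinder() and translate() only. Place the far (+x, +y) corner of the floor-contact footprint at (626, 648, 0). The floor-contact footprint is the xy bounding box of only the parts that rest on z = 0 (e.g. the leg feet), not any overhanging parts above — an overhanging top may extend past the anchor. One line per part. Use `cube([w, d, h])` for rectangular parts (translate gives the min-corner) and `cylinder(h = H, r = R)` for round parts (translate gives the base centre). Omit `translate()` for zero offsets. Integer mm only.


translate([389, 411, 0]) cylinder(h = 2604, r = 237);


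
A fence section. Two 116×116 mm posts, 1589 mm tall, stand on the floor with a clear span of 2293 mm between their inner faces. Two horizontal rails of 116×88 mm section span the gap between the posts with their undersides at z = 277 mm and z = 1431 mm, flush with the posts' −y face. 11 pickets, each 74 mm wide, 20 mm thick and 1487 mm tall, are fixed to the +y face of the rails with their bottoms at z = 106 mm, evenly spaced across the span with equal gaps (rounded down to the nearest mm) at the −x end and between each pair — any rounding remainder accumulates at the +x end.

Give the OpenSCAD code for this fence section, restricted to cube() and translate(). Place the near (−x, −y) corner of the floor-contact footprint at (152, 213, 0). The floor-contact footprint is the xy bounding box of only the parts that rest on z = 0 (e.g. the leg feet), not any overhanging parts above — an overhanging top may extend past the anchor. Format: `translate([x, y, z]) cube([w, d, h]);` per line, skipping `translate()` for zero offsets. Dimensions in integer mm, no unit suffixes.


translate([152, 213, 0]) cube([116, 116, 1589]);
translate([2561, 213, 0]) cube([116, 116, 1589]);
translate([268, 213, 277]) cube([2293, 116, 88]);
translate([268, 213, 1431]) cube([2293, 116, 88]);
translate([391, 329, 106]) cube([74, 20, 1487]);
translate([588, 329, 106]) cube([74, 20, 1487]);
translate([785, 329, 106]) cube([74, 20, 1487]);
translate([982, 329, 106]) cube([74, 20, 1487]);
translate([1179, 329, 106]) cube([74, 20, 1487]);
translate([1376, 329, 106]) cube([74, 20, 1487]);
translate([1573, 329, 106]) cube([74, 20, 1487]);
translate([1770, 329, 106]) cube([74, 20, 1487]);
translate([1967, 329, 106]) cube([74, 20, 1487]);
translate([2164, 329, 106]) cube([74, 20, 1487]);
translate([2361, 329, 106]) cube([74, 20, 1487]);


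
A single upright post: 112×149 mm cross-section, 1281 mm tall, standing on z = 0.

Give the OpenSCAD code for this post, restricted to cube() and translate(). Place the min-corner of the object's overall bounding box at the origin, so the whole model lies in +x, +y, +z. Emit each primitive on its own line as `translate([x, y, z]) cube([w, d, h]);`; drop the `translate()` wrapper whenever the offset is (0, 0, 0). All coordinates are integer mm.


cube([112, 149, 1281]);


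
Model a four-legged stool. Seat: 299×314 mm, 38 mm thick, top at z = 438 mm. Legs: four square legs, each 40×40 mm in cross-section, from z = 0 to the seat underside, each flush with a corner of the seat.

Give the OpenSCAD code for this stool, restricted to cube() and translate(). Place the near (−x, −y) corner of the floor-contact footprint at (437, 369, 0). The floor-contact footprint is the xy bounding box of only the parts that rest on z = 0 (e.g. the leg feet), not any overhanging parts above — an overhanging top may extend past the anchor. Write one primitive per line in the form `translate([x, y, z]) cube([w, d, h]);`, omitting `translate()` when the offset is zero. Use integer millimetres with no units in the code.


// leg_h = 438 - 38 = 400
translate([437, 369, 400]) cube([299, 314, 38]);
translate([437, 369, 0]) cube([40, 40, 400]);
translate([696, 369, 0]) cube([40, 40, 400]);
translate([437, 643, 0]) cube([40, 40, 400]);
translate([696, 643, 0]) cube([40, 40, 400]);


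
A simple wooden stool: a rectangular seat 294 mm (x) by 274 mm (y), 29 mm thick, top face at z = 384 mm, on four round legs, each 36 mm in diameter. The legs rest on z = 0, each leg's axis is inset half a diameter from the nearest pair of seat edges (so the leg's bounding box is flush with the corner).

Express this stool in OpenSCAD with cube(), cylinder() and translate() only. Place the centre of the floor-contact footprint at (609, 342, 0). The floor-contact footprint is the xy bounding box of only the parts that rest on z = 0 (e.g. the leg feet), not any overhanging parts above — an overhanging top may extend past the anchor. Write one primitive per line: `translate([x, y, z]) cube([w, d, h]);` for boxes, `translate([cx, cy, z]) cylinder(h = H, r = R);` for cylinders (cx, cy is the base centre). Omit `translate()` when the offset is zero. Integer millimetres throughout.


translate([462, 205, 355]) cube([294, 274, 29]);
translate([480, 223, 0]) cylinder(h = 355, r = 18);
translate([738, 223, 0]) cylinder(h = 355, r = 18);
translate([480, 461, 0]) cylinder(h = 355, r = 18);
translate([738, 461, 0]) cylinder(h = 355, r = 18);
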